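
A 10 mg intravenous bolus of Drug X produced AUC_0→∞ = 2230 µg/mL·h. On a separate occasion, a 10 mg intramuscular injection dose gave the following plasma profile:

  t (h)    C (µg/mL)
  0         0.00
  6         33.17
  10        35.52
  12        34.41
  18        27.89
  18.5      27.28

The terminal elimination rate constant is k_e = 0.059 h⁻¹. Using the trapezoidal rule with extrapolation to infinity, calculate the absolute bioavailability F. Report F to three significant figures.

F = 0.435

Trapezoidal AUC_0→18.5 (intramuscular injection):
  [0→6]: (0.00+33.17)/2 × 6 = 99.51
  [6→10]: (33.17+35.52)/2 × 4 = 137.38
  [10→12]: (35.52+34.41)/2 × 2 = 69.93
  [12→18]: (34.41+27.89)/2 × 6 = 186.9
  [18→18.5]: (27.89+27.28)/2 × 0.5 = 13.7925
  Sum = 507.5125 µg/mL·h
Tail: C_last/k_e = 27.28/0.059 = 462.373
AUC_0→∞ (intramuscular injection) = 507.5125 + 462.373 = 969.8855 µg/mL·h
F = (AUC_ev/D_ev)/(AUC_iv/D_iv) = (969.8855/10)/(2230/10) = 96.98855/223 = 0.4349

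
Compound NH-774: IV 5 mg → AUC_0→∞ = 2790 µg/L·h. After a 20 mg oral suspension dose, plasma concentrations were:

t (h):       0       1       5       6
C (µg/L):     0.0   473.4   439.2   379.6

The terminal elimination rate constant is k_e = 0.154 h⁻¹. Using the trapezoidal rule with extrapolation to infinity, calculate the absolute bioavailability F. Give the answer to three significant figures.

Trapezoidal AUC_0→6 (oral suspension):
  [0→1]: (0.0+473.4)/2 × 1 = 236.7
  [1→5]: (473.4+439.2)/2 × 4 = 1825.2
  [5→6]: (439.2+379.6)/2 × 1 = 409.4
  Sum = 2471.3 µg/L·h
Tail: C_last/k_e = 379.6/0.154 = 2464.935
AUC_0→∞ (oral suspension) = 2471.3 + 2464.935 = 4936.235 µg/L·h
F = (AUC_ev/D_ev)/(AUC_iv/D_iv) = (4936.235/20)/(2790/5) = 246.81175/558 = 0.4423

F = 0.442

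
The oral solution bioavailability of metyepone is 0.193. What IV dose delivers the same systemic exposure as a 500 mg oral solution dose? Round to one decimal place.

D_iv = 96.5 mg

Systemic exposure from an extravascular dose = F × D_ev, so the equivalent IV dose is F × D_ev.
D_iv = F × D_ev = 0.193 × 500 = 96.5 mg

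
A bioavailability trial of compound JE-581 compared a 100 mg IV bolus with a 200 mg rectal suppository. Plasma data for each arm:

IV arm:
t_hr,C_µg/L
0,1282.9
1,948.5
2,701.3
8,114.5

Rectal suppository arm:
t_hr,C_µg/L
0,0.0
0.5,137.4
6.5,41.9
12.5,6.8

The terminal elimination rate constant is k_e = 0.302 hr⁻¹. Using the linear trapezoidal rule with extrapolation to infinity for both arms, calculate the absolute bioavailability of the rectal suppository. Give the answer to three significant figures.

F = 0.0777

Trapezoidal AUC_0→8 (IV):
  [0→1]: (1282.9+948.5)/2 × 1 = 1115.7
  [1→2]: (948.5+701.3)/2 × 1 = 824.9
  [2→8]: (701.3+114.5)/2 × 6 = 2447.4
  Sum = 4388.0 µg/L·hr
IV tail: 114.5/0.302 = 379.139; AUC_iv,0→∞ = 4388.0 + 379.139 = 4767.139 µg/L·hr
Trapezoidal AUC_0→12.5 (rectal suppository):
  [0→0.5]: (0.0+137.4)/2 × 0.5 = 34.35
  [0.5→6.5]: (137.4+41.9)/2 × 6 = 537.9
  [6.5→12.5]: (41.9+6.8)/2 × 6 = 146.1
  Sum = 718.35 µg/L·hr
rectal suppository tail: 6.8/0.302 = 22.517; AUC_ev,0→∞ = 718.35 + 22.517 = 740.867 µg/L·hr
F = (AUC_ev/D_ev)/(AUC_iv/D_iv) = (740.867/200)/(4767.139/100) = 3.704335/47.67139 = 0.0777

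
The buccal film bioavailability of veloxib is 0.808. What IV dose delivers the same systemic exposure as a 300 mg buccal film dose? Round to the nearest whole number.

Systemic exposure from an extravascular dose = F × D_ev, so the equivalent IV dose is F × D_ev.
D_iv = F × D_ev = 0.808 × 300 = 242.4 mg

D_iv = 242 mg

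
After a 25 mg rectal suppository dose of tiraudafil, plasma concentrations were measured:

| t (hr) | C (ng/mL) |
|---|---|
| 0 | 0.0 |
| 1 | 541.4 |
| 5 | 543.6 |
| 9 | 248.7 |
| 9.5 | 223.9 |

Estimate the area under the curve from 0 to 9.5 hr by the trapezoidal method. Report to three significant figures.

AUC = 4140 ng/mL·hr

Trapezoidal AUC_0→9.5:
  [0→1]: (0.0+541.4)/2 × 1 = 270.7
  [1→5]: (541.4+543.6)/2 × 4 = 2170.0
  [5→9]: (543.6+248.7)/2 × 4 = 1584.6
  [9→9.5]: (248.7+223.9)/2 × 0.5 = 118.15
  Sum = 4143.45 ng/mL·hr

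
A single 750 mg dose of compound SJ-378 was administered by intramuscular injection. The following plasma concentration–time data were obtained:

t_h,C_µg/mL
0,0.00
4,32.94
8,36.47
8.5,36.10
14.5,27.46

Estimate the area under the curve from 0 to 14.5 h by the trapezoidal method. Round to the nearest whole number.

AUC = 414 µg/mL·h

Trapezoidal AUC_0→14.5:
  [0→4]: (0.00+32.94)/2 × 4 = 65.88
  [4→8]: (32.94+36.47)/2 × 4 = 138.82
  [8→8.5]: (36.47+36.10)/2 × 0.5 = 18.1425
  [8.5→14.5]: (36.10+27.46)/2 × 6 = 190.68
  Sum = 413.5225 µg/mL·h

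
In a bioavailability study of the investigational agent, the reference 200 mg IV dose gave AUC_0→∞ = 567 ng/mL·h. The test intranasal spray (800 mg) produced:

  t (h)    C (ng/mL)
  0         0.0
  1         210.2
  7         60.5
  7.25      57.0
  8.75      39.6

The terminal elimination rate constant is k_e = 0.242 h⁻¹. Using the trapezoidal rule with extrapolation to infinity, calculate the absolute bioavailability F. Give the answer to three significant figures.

F = 0.515

Trapezoidal AUC_0→8.75 (intranasal spray):
  [0→1]: (0.0+210.2)/2 × 1 = 105.1
  [1→7]: (210.2+60.5)/2 × 6 = 812.1
  [7→7.25]: (60.5+57.0)/2 × 0.25 = 14.6875
  [7.25→8.75]: (57.0+39.6)/2 × 1.5 = 72.45
  Sum = 1004.3375 ng/mL·h
Tail: C_last/k_e = 39.6/0.242 = 163.636
AUC_0→∞ (intranasal spray) = 1004.3375 + 163.636 = 1167.9735 ng/mL·h
F = (AUC_ev/D_ev)/(AUC_iv/D_iv) = (1167.9735/800)/(567/200) = 1.45997/2.835 = 0.5150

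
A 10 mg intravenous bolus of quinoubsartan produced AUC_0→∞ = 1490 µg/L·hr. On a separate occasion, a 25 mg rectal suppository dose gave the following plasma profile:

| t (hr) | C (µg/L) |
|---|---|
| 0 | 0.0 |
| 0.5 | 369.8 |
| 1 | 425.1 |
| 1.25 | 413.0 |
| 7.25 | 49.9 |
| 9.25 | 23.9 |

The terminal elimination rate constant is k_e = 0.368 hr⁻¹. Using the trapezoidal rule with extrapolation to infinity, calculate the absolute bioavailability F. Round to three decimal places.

Trapezoidal AUC_0→9.25 (rectal suppository):
  [0→0.5]: (0.0+369.8)/2 × 0.5 = 92.45
  [0.5→1]: (369.8+425.1)/2 × 0.5 = 198.725
  [1→1.25]: (425.1+413.0)/2 × 0.25 = 104.7625
  [1.25→7.25]: (413.0+49.9)/2 × 6 = 1388.7
  [7.25→9.25]: (49.9+23.9)/2 × 2 = 73.8
  Sum = 1858.4375 µg/L·hr
Tail: C_last/k_e = 23.9/0.368 = 64.946
AUC_0→∞ (rectal suppository) = 1858.4375 + 64.946 = 1923.3835 µg/L·hr
F = (AUC_ev/D_ev)/(AUC_iv/D_iv) = (1923.3835/25)/(1490/10) = 76.93534/149 = 0.5163

F = 0.516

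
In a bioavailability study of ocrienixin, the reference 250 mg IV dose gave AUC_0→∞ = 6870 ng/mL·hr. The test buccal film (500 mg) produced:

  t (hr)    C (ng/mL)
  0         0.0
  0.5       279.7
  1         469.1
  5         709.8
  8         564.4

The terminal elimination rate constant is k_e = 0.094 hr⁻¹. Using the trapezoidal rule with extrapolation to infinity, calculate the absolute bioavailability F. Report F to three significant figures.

F = 0.766

Trapezoidal AUC_0→8 (buccal film):
  [0→0.5]: (0.0+279.7)/2 × 0.5 = 69.925
  [0.5→1]: (279.7+469.1)/2 × 0.5 = 187.2
  [1→5]: (469.1+709.8)/2 × 4 = 2357.8
  [5→8]: (709.8+564.4)/2 × 3 = 1911.3
  Sum = 4526.225 ng/mL·hr
Tail: C_last/k_e = 564.4/0.094 = 6004.255
AUC_0→∞ (buccal film) = 4526.225 + 6004.255 = 10530.48 ng/mL·hr
F = (AUC_ev/D_ev)/(AUC_iv/D_iv) = (10530.48/500)/(6870/250) = 21.06096/27.48 = 0.7664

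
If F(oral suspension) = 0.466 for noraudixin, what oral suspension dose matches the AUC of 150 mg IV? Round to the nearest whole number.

For equal systemic exposure: F × D_ev = D_iv
D_ev = D_iv / F = 150 / 0.466 = 321.888 mg

D_oral = 322 mg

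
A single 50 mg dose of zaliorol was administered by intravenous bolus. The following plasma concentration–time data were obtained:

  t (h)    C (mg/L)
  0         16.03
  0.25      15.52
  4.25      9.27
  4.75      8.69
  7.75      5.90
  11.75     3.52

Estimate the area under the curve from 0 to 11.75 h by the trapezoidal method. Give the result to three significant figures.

Trapezoidal AUC_0→11.75:
  [0→0.25]: (16.03+15.52)/2 × 0.25 = 3.94375
  [0.25→4.25]: (15.52+9.27)/2 × 4 = 49.58
  [4.25→4.75]: (9.27+8.69)/2 × 0.5 = 4.49
  [4.75→7.75]: (8.69+5.90)/2 × 3 = 21.885
  [7.75→11.75]: (5.90+3.52)/2 × 4 = 18.84
  Sum = 98.73875 mg/L·h

AUC = 98.7 mg/L·h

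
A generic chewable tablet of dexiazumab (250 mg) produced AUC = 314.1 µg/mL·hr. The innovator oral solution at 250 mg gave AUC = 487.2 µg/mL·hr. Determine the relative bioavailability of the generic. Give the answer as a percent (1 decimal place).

F_rel = (AUC_test/D_test) / (AUC_ref/D_ref)
      = (314.1/250) / (487.2/250)
      = 1.2564 / 1.9488 = 0.6447 = 64.47%

F_rel = 64.5%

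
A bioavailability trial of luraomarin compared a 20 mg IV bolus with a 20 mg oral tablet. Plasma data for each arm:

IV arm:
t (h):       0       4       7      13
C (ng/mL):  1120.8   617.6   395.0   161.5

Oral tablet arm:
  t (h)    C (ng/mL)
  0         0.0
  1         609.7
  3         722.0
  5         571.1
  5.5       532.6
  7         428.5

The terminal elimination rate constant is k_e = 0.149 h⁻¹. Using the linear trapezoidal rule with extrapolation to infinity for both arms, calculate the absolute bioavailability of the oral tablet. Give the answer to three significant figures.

Trapezoidal AUC_0→13 (IV):
  [0→4]: (1120.8+617.6)/2 × 4 = 3476.8
  [4→7]: (617.6+395.0)/2 × 3 = 1518.9
  [7→13]: (395.0+161.5)/2 × 6 = 1669.5
  Sum = 6665.2 ng/mL·h
IV tail: 161.5/0.149 = 1083.893; AUC_iv,0→∞ = 6665.2 + 1083.893 = 7749.093 ng/mL·h
Trapezoidal AUC_0→7 (oral tablet):
  [0→1]: (0.0+609.7)/2 × 1 = 304.85
  [1→3]: (609.7+722.0)/2 × 2 = 1331.7
  [3→5]: (722.0+571.1)/2 × 2 = 1293.1
  [5→5.5]: (571.1+532.6)/2 × 0.5 = 275.925
  [5.5→7]: (532.6+428.5)/2 × 1.5 = 720.825
  Sum = 3926.4 ng/mL·h
oral tablet tail: 428.5/0.149 = 2875.839; AUC_ev,0→∞ = 3926.4 + 2875.839 = 6802.239 ng/mL·h
F = (AUC_ev/D_ev)/(AUC_iv/D_iv) = (6802.239/20)/(7749.093/20) = 340.11195/387.45465 = 0.8778

F = 0.878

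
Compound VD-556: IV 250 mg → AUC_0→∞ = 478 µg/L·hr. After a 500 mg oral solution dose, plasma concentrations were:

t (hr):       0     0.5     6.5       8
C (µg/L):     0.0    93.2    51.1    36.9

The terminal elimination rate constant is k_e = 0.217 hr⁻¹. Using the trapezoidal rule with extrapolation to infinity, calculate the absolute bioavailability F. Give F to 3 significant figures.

F = 0.724

Trapezoidal AUC_0→8 (oral solution):
  [0→0.5]: (0.0+93.2)/2 × 0.5 = 23.3
  [0.5→6.5]: (93.2+51.1)/2 × 6 = 432.9
  [6.5→8]: (51.1+36.9)/2 × 1.5 = 66.0
  Sum = 522.2 µg/L·hr
Tail: C_last/k_e = 36.9/0.217 = 170.046
AUC_0→∞ (oral solution) = 522.2 + 170.046 = 692.246 µg/L·hr
F = (AUC_ev/D_ev)/(AUC_iv/D_iv) = (692.246/500)/(478/250) = 1.384492/1.912 = 0.7241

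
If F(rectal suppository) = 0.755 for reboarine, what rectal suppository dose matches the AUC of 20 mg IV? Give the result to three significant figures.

D_rectal = 26.5 mg

For equal systemic exposure: F × D_ev = D_iv
D_ev = D_iv / F = 20 / 0.755 = 26.4901 mg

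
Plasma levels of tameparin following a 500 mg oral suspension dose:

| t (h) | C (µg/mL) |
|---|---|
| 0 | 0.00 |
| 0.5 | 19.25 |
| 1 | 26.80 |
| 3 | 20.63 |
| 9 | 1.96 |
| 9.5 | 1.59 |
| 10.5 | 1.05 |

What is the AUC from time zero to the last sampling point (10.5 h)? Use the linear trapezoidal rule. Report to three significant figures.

Trapezoidal AUC_0→10.5:
  [0→0.5]: (0.00+19.25)/2 × 0.5 = 4.8125
  [0.5→1]: (19.25+26.80)/2 × 0.5 = 11.5125
  [1→3]: (26.80+20.63)/2 × 2 = 47.43
  [3→9]: (20.63+1.96)/2 × 6 = 67.77
  [9→9.5]: (1.96+1.59)/2 × 0.5 = 0.8875
  [9.5→10.5]: (1.59+1.05)/2 × 1 = 1.32
  Sum = 133.7325 µg/mL·h

AUC = 134 µg/mL·h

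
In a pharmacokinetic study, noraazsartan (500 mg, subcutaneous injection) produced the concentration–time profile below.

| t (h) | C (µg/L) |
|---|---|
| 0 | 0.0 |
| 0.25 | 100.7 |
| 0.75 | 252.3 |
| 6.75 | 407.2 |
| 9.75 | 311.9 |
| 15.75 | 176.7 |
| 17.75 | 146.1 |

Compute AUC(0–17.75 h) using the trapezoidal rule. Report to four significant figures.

Trapezoidal AUC_0→17.75:
  [0→0.25]: (0.0+100.7)/2 × 0.25 = 12.5875
  [0.25→0.75]: (100.7+252.3)/2 × 0.5 = 88.25
  [0.75→6.75]: (252.3+407.2)/2 × 6 = 1978.5
  [6.75→9.75]: (407.2+311.9)/2 × 3 = 1078.65
  [9.75→15.75]: (311.9+176.7)/2 × 6 = 1465.8
  [15.75→17.75]: (176.7+146.1)/2 × 2 = 322.8
  Sum = 4946.5875 µg/L·h

AUC = 4947 µg/L·h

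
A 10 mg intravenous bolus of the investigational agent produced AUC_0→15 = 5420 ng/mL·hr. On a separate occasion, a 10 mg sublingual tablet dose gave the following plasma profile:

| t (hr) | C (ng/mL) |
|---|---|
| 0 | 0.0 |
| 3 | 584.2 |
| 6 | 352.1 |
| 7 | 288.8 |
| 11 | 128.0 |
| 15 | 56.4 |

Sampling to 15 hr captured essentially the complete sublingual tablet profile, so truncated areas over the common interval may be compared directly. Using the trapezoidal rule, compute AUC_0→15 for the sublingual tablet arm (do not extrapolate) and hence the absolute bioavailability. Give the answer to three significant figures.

Trapezoidal AUC_0→15 (sublingual tablet):
  [0→3]: (0.0+584.2)/2 × 3 = 876.3
  [3→6]: (584.2+352.1)/2 × 3 = 1404.45
  [6→7]: (352.1+288.8)/2 × 1 = 320.45
  [7→11]: (288.8+128.0)/2 × 4 = 833.6
  [11→15]: (128.0+56.4)/2 × 4 = 368.8
  Sum = 3803.6 ng/mL·hr
F = (AUC_ev/D_ev)/(AUC_iv/D_iv) = (3803.6/10)/(5420/10) = 380.36/542 = 0.7018

F = 0.702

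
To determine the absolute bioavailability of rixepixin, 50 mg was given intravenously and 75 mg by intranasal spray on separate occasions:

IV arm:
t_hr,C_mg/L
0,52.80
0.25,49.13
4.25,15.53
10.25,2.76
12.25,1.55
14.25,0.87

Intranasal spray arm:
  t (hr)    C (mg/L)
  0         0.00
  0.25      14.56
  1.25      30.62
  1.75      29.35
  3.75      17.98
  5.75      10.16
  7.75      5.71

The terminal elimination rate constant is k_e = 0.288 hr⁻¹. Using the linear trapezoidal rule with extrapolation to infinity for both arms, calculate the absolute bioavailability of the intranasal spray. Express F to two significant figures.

Trapezoidal AUC_0→14.25 (IV):
  [0→0.25]: (52.80+49.13)/2 × 0.25 = 12.74125
  [0.25→4.25]: (49.13+15.53)/2 × 4 = 129.32
  [4.25→10.25]: (15.53+2.76)/2 × 6 = 54.87
  [10.25→12.25]: (2.76+1.55)/2 × 2 = 4.31
  [12.25→14.25]: (1.55+0.87)/2 × 2 = 2.42
  Sum = 203.66125 mg/L·hr
IV tail: 0.87/0.288 = 3.021; AUC_iv,0→∞ = 203.66125 + 3.021 = 206.68225 mg/L·hr
Trapezoidal AUC_0→7.75 (intranasal spray):
  [0→0.25]: (0.00+14.56)/2 × 0.25 = 1.82
  [0.25→1.25]: (14.56+30.62)/2 × 1 = 22.59
  [1.25→1.75]: (30.62+29.35)/2 × 0.5 = 14.9925
  [1.75→3.75]: (29.35+17.98)/2 × 2 = 47.33
  [3.75→5.75]: (17.98+10.16)/2 × 2 = 28.14
  [5.75→7.75]: (10.16+5.71)/2 × 2 = 15.87
  Sum = 130.7425 mg/L·hr
intranasal spray tail: 5.71/0.288 = 19.826; AUC_ev,0→∞ = 130.7425 + 19.826 = 150.5685 mg/L·hr
F = (AUC_ev/D_ev)/(AUC_iv/D_iv) = (150.5685/75)/(206.68225/50) = 2.00758/4.133645 = 0.4857

F = 0.49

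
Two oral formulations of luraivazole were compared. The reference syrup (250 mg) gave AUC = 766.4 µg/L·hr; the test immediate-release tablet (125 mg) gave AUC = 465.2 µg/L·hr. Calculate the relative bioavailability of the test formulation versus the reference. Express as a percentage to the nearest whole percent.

F_rel = (AUC_test/D_test) / (AUC_ref/D_ref)
      = (465.2/125) / (766.4/250)
      = 3.7216 / 3.0656 = 1.2140 = 121.40%

F_rel = 121%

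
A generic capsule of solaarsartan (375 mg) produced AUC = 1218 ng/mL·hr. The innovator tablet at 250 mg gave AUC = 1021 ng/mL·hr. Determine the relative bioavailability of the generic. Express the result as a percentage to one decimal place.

F_rel = 79.5%

F_rel = (AUC_test/D_test) / (AUC_ref/D_ref)
      = (1218/375) / (1021/250)
      = 3.248 / 4.084 = 0.7953 = 79.53%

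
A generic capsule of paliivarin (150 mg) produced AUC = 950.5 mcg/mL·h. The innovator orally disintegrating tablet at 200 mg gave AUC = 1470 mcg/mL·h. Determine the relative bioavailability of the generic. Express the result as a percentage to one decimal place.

F_rel = 86.2%

F_rel = (AUC_test/D_test) / (AUC_ref/D_ref)
      = (950.5/150) / (1470/200)
      = 6.33667 / 7.35 = 0.8621 = 86.21%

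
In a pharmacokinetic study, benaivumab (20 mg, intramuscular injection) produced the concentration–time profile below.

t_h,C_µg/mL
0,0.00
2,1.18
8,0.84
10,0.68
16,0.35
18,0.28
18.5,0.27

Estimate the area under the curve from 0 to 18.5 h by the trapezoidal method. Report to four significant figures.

Trapezoidal AUC_0→18.5:
  [0→2]: (0.00+1.18)/2 × 2 = 1.18
  [2→8]: (1.18+0.84)/2 × 6 = 6.06
  [8→10]: (0.84+0.68)/2 × 2 = 1.52
  [10→16]: (0.68+0.35)/2 × 6 = 3.09
  [16→18]: (0.35+0.28)/2 × 2 = 0.63
  [18→18.5]: (0.28+0.27)/2 × 0.5 = 0.1375
  Sum = 12.6175 µg/mL·h

AUC = 12.62 µg/mL·h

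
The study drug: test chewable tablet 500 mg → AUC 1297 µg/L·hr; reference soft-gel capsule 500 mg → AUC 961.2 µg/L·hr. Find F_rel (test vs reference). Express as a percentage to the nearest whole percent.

F_rel = 135%

F_rel = (AUC_test/D_test) / (AUC_ref/D_ref)
      = (1297/500) / (961.2/500)
      = 2.594 / 1.9224 = 1.3494 = 134.94%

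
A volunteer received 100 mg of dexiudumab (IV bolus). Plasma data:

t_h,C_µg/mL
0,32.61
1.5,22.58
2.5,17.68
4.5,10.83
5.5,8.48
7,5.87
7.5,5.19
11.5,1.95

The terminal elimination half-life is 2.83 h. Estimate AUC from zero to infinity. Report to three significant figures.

Trapezoidal AUC_0→11.5:
  [0→1.5]: (32.61+22.58)/2 × 1.5 = 41.3925
  [1.5→2.5]: (22.58+17.68)/2 × 1 = 20.13
  [2.5→4.5]: (17.68+10.83)/2 × 2 = 28.51
  [4.5→5.5]: (10.83+8.48)/2 × 1 = 9.655
  [5.5→7]: (8.48+5.87)/2 × 1.5 = 10.7625
  [7→7.5]: (5.87+5.19)/2 × 0.5 = 2.765
  [7.5→11.5]: (5.19+1.95)/2 × 4 = 14.28
  Sum = 127.495 µg/mL·h
k_e = ln2 / t½ = 0.693147 / 2.83 = 0.2449 h^-1
Extrapolated tail: C_last / k_e = 1.95 / 0.2449 = 7.962
AUC_0→∞ = 127.495 + 7.962 = 135.457 µg/mL·h

AUC = 135 µg/mL·h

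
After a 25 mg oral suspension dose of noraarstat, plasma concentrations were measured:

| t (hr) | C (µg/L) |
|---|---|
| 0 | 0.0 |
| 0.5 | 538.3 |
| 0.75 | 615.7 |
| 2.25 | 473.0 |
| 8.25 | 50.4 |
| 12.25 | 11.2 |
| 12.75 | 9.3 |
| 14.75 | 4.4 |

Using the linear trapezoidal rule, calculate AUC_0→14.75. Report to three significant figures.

Trapezoidal AUC_0→14.75:
  [0→0.5]: (0.0+538.3)/2 × 0.5 = 134.575
  [0.5→0.75]: (538.3+615.7)/2 × 0.25 = 144.25
  [0.75→2.25]: (615.7+473.0)/2 × 1.5 = 816.525
  [2.25→8.25]: (473.0+50.4)/2 × 6 = 1570.2
  [8.25→12.25]: (50.4+11.2)/2 × 4 = 123.2
  [12.25→12.75]: (11.2+9.3)/2 × 0.5 = 5.125
  [12.75→14.75]: (9.3+4.4)/2 × 2 = 13.7
  Sum = 2807.575 µg/L·hr

AUC = 2810 µg/L·hr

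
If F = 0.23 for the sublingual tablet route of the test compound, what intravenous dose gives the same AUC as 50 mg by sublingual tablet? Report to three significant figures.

D_iv = 11.5 mg

Systemic exposure from an extravascular dose = F × D_ev, so the equivalent IV dose is F × D_ev.
D_iv = F × D_ev = 0.23 × 50 = 11.5 mg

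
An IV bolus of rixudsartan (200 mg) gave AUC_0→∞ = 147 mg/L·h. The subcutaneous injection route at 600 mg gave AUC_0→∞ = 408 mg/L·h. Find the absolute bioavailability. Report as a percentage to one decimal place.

F = 92.5%

F = (AUC_ev / D_ev) / (AUC_iv / D_iv)
  = (408/600) / (147/200)
  = 0.68 / 0.735 = 0.9252
  = 92.52%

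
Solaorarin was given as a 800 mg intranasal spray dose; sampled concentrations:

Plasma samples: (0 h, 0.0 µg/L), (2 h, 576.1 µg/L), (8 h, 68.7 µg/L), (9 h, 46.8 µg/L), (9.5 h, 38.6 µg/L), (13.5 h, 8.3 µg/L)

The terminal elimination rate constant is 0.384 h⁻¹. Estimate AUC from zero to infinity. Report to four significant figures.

Trapezoidal AUC_0→13.5:
  [0→2]: (0.0+576.1)/2 × 2 = 576.1
  [2→8]: (576.1+68.7)/2 × 6 = 1934.4
  [8→9]: (68.7+46.8)/2 × 1 = 57.75
  [9→9.5]: (46.8+38.6)/2 × 0.5 = 21.35
  [9.5→13.5]: (38.6+8.3)/2 × 4 = 93.8
  Sum = 2683.4 µg/L·h
Extrapolated tail: C_last / k_e = 8.3 / 0.384 = 21.615
AUC_0→∞ = 2683.4 + 21.615 = 2705.015 µg/L·h

AUC = 2705 µg/L·h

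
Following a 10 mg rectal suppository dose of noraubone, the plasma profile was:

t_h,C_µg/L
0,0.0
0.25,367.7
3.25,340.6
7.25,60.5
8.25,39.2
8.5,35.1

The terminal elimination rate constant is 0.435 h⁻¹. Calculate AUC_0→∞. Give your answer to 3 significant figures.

AUC = 2050 µg/L·h

Trapezoidal AUC_0→8.5:
  [0→0.25]: (0.0+367.7)/2 × 0.25 = 45.9625
  [0.25→3.25]: (367.7+340.6)/2 × 3 = 1062.45
  [3.25→7.25]: (340.6+60.5)/2 × 4 = 802.2
  [7.25→8.25]: (60.5+39.2)/2 × 1 = 49.85
  [8.25→8.5]: (39.2+35.1)/2 × 0.25 = 9.2875
  Sum = 1969.75 µg/L·h
Extrapolated tail: C_last / k_e = 35.1 / 0.435 = 80.690
AUC_0→∞ = 1969.75 + 80.690 = 2050.44 µg/L·h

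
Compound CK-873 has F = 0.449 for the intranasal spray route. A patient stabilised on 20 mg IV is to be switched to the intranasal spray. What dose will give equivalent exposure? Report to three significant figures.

For equal systemic exposure: F × D_ev = D_iv
D_ev = D_iv / F = 20 / 0.449 = 44.5434 mg

D_intranasal = 44.5 mg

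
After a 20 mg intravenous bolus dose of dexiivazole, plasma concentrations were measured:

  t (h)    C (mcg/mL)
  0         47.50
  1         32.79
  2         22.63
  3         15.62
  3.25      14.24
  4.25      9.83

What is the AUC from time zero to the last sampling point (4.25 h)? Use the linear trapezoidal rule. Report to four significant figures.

Trapezoidal AUC_0→4.25:
  [0→1]: (47.50+32.79)/2 × 1 = 40.145
  [1→2]: (32.79+22.63)/2 × 1 = 27.71
  [2→3]: (22.63+15.62)/2 × 1 = 19.125
  [3→3.25]: (15.62+14.24)/2 × 0.25 = 3.7325
  [3.25→4.25]: (14.24+9.83)/2 × 1 = 12.035
  Sum = 102.7475 mcg/mL·h

AUC = 102.7 mcg/mL·h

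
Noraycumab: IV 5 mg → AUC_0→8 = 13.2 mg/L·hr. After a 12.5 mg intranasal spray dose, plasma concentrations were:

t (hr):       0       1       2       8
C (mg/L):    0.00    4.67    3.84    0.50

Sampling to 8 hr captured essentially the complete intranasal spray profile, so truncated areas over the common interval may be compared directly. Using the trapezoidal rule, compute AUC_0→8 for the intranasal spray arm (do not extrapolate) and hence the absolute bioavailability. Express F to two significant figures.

F = 0.59

Trapezoidal AUC_0→8 (intranasal spray):
  [0→1]: (0.00+4.67)/2 × 1 = 2.335
  [1→2]: (4.67+3.84)/2 × 1 = 4.255
  [2→8]: (3.84+0.50)/2 × 6 = 13.02
  Sum = 19.61 mg/L·hr
F = (AUC_ev/D_ev)/(AUC_iv/D_iv) = (19.61/12.5)/(13.2/5) = 1.5688/2.64 = 0.5942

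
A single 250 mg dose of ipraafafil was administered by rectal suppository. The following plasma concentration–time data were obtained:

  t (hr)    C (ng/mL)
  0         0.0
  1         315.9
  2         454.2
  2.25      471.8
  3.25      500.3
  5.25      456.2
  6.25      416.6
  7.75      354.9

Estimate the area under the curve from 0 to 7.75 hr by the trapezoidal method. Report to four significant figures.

Trapezoidal AUC_0→7.75:
  [0→1]: (0.0+315.9)/2 × 1 = 157.95
  [1→2]: (315.9+454.2)/2 × 1 = 385.05
  [2→2.25]: (454.2+471.8)/2 × 0.25 = 115.75
  [2.25→3.25]: (471.8+500.3)/2 × 1 = 486.05
  [3.25→5.25]: (500.3+456.2)/2 × 2 = 956.5
  [5.25→6.25]: (456.2+416.6)/2 × 1 = 436.4
  [6.25→7.75]: (416.6+354.9)/2 × 1.5 = 578.625
  Sum = 3116.325 ng/mL·hr

AUC = 3116 ng/mL·hr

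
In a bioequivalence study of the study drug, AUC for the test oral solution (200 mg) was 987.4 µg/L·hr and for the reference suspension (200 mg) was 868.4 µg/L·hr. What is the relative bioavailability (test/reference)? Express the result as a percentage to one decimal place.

F_rel = 113.7%

F_rel = (AUC_test/D_test) / (AUC_ref/D_ref)
      = (987.4/200) / (868.4/200)
      = 4.937 / 4.342 = 1.1370 = 113.70%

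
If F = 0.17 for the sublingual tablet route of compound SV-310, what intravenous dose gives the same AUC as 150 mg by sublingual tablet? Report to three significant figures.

Systemic exposure from an extravascular dose = F × D_ev, so the equivalent IV dose is F × D_ev.
D_iv = F × D_ev = 0.17 × 150 = 25.5 mg

D_iv = 25.5 mg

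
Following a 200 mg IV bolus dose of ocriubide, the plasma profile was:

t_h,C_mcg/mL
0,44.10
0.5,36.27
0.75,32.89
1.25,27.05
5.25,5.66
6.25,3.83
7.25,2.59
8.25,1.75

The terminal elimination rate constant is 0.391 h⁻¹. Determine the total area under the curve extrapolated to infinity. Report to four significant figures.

AUC = 123.7 mcg/mL·h

Trapezoidal AUC_0→8.25:
  [0→0.5]: (44.10+36.27)/2 × 0.5 = 20.0925
  [0.5→0.75]: (36.27+32.89)/2 × 0.25 = 8.645
  [0.75→1.25]: (32.89+27.05)/2 × 0.5 = 14.985
  [1.25→5.25]: (27.05+5.66)/2 × 4 = 65.42
  [5.25→6.25]: (5.66+3.83)/2 × 1 = 4.745
  [6.25→7.25]: (3.83+2.59)/2 × 1 = 3.21
  [7.25→8.25]: (2.59+1.75)/2 × 1 = 2.17
  Sum = 119.2675 mcg/mL·h
Extrapolated tail: C_last / k_e = 1.75 / 0.391 = 4.476
AUC_0→∞ = 119.2675 + 4.476 = 123.7435 mcg/mL·h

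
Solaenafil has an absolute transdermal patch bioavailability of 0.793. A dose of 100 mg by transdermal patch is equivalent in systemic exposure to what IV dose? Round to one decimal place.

Systemic exposure from an extravascular dose = F × D_ev, so the equivalent IV dose is F × D_ev.
D_iv = F × D_ev = 0.793 × 100 = 79.3 mg

D_iv = 79.3 mg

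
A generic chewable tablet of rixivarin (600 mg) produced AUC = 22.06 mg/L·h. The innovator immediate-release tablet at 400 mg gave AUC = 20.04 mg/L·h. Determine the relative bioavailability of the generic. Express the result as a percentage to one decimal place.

F_rel = 73.4%

F_rel = (AUC_test/D_test) / (AUC_ref/D_ref)
      = (22.06/600) / (20.04/400)
      = 0.0367667 / 0.0501 = 0.7339 = 73.39%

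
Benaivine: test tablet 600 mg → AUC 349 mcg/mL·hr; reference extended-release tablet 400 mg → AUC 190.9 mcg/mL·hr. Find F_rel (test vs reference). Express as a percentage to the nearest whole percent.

F_rel = 122%

F_rel = (AUC_test/D_test) / (AUC_ref/D_ref)
      = (349/600) / (190.9/400)
      = 0.581667 / 0.47725 = 1.2188 = 121.88%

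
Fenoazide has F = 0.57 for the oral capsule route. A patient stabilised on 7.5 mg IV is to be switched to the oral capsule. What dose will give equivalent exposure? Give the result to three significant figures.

D_oral = 13.2 mg

For equal systemic exposure: F × D_ev = D_iv
D_ev = D_iv / F = 7.5 / 0.57 = 13.1579 mg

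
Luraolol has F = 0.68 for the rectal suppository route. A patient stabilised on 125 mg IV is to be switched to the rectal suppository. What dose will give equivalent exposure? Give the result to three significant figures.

D_rectal = 184 mg

For equal systemic exposure: F × D_ev = D_iv
D_ev = D_iv / F = 125 / 0.68 = 183.824 mg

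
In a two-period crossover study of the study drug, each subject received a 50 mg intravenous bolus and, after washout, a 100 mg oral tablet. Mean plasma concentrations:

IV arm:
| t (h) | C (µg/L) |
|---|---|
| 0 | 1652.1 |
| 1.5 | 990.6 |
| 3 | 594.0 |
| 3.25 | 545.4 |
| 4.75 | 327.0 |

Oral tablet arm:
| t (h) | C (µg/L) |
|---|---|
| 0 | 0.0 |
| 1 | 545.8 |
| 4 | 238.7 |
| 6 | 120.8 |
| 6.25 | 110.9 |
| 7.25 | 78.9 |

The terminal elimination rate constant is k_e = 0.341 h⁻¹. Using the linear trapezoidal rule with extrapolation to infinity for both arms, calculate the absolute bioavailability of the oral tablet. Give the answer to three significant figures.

F = 0.220

Trapezoidal AUC_0→4.75 (IV):
  [0→1.5]: (1652.1+990.6)/2 × 1.5 = 1982.025
  [1.5→3]: (990.6+594.0)/2 × 1.5 = 1188.45
  [3→3.25]: (594.0+545.4)/2 × 0.25 = 142.425
  [3.25→4.75]: (545.4+327.0)/2 × 1.5 = 654.3
  Sum = 3967.2 µg/L·h
IV tail: 327.0/0.341 = 958.944; AUC_iv,0→∞ = 3967.2 + 958.944 = 4926.144 µg/L·h
Trapezoidal AUC_0→7.25 (oral tablet):
  [0→1]: (0.0+545.8)/2 × 1 = 272.9
  [1→4]: (545.8+238.7)/2 × 3 = 1176.75
  [4→6]: (238.7+120.8)/2 × 2 = 359.5
  [6→6.25]: (120.8+110.9)/2 × 0.25 = 28.9625
  [6.25→7.25]: (110.9+78.9)/2 × 1 = 94.9
  Sum = 1933.0125 µg/L·h
oral tablet tail: 78.9/0.341 = 231.378; AUC_ev,0→∞ = 1933.0125 + 231.378 = 2164.3905 µg/L·h
F = (AUC_ev/D_ev)/(AUC_iv/D_iv) = (2164.3905/100)/(4926.144/50) = 21.643905/98.52288 = 0.2197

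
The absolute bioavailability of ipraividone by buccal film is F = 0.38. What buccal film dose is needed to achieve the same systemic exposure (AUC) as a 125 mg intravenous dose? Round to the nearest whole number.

D_buccal = 329 mg

For equal systemic exposure: F × D_ev = D_iv
D_ev = D_iv / F = 125 / 0.38 = 328.947 mg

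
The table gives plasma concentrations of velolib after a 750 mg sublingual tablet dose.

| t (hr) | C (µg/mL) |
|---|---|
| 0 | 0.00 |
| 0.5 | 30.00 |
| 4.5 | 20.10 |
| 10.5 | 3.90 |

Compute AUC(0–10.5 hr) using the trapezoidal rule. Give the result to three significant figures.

AUC = 180 µg/mL·hr

Trapezoidal AUC_0→10.5:
  [0→0.5]: (0.00+30.00)/2 × 0.5 = 7.5
  [0.5→4.5]: (30.00+20.10)/2 × 4 = 100.2
  [4.5→10.5]: (20.10+3.90)/2 × 6 = 72.0
  Sum = 179.7 µg/mL·hr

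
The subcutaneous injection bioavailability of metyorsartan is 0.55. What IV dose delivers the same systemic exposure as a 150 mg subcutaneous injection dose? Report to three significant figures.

D_iv = 82.5 mg

Systemic exposure from an extravascular dose = F × D_ev, so the equivalent IV dose is F × D_ev.
D_iv = F × D_ev = 0.55 × 150 = 82.5 mg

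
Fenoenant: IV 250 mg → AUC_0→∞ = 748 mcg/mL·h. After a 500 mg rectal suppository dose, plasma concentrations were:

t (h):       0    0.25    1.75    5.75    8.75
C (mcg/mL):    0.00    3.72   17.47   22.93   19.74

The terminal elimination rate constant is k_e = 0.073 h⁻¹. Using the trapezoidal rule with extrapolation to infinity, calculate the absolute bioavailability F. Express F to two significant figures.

F = 0.29

Trapezoidal AUC_0→8.75 (rectal suppository):
  [0→0.25]: (0.00+3.72)/2 × 0.25 = 0.465
  [0.25→1.75]: (3.72+17.47)/2 × 1.5 = 15.8925
  [1.75→5.75]: (17.47+22.93)/2 × 4 = 80.8
  [5.75→8.75]: (22.93+19.74)/2 × 3 = 64.005
  Sum = 161.1625 mcg/mL·h
Tail: C_last/k_e = 19.74/0.073 = 270.411
AUC_0→∞ (rectal suppository) = 161.1625 + 270.411 = 431.5735 mcg/mL·h
F = (AUC_ev/D_ev)/(AUC_iv/D_iv) = (431.5735/500)/(748/250) = 0.863147/2.992 = 0.2885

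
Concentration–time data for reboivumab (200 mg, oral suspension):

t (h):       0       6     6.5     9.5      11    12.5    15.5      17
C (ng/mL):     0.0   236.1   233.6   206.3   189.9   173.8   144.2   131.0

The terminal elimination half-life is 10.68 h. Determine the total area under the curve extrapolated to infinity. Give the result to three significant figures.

Trapezoidal AUC_0→17:
  [0→6]: (0.0+236.1)/2 × 6 = 708.3
  [6→6.5]: (236.1+233.6)/2 × 0.5 = 117.425
  [6.5→9.5]: (233.6+206.3)/2 × 3 = 659.85
  [9.5→11]: (206.3+189.9)/2 × 1.5 = 297.15
  [11→12.5]: (189.9+173.8)/2 × 1.5 = 272.775
  [12.5→15.5]: (173.8+144.2)/2 × 3 = 477.0
  [15.5→17]: (144.2+131.0)/2 × 1.5 = 206.4
  Sum = 2738.9 ng/mL·h
k_e = ln2 / t½ = 0.693147 / 10.68 = 0.0649 h^-1
Extrapolated tail: C_last / k_e = 131.0 / 0.0649 = 2018.490
AUC_0→∞ = 2738.9 + 2018.490 = 4757.39 ng/mL·h

AUC = 4760 ng/mL·h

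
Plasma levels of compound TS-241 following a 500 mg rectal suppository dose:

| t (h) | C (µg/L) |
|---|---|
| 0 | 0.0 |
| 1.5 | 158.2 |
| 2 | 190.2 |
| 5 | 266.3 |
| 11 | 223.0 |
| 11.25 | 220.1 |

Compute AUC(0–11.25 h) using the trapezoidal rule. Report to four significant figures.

Trapezoidal AUC_0→11.25:
  [0→1.5]: (0.0+158.2)/2 × 1.5 = 118.65
  [1.5→2]: (158.2+190.2)/2 × 0.5 = 87.1
  [2→5]: (190.2+266.3)/2 × 3 = 684.75
  [5→11]: (266.3+223.0)/2 × 6 = 1467.9
  [11→11.25]: (223.0+220.1)/2 × 0.25 = 55.3875
  Sum = 2413.7875 µg/L·h

AUC = 2414 µg/L·h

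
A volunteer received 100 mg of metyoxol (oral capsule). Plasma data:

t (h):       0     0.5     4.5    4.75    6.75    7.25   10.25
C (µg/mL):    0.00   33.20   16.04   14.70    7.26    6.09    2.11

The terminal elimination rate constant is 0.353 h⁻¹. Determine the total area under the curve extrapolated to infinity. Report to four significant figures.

Trapezoidal AUC_0→10.25:
  [0→0.5]: (0.00+33.20)/2 × 0.5 = 8.3
  [0.5→4.5]: (33.20+16.04)/2 × 4 = 98.48
  [4.5→4.75]: (16.04+14.70)/2 × 0.25 = 3.8425
  [4.75→6.75]: (14.70+7.26)/2 × 2 = 21.96
  [6.75→7.25]: (7.26+6.09)/2 × 0.5 = 3.3375
  [7.25→10.25]: (6.09+2.11)/2 × 3 = 12.3
  Sum = 148.22 µg/mL·h
Extrapolated tail: C_last / k_e = 2.11 / 0.353 = 5.977
AUC_0→∞ = 148.22 + 5.977 = 154.197 µg/mL·h

AUC = 154.2 µg/mL·h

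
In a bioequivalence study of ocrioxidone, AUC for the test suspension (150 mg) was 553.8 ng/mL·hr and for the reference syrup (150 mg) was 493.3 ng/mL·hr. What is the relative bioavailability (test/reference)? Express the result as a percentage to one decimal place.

F_rel = (AUC_test/D_test) / (AUC_ref/D_ref)
      = (553.8/150) / (493.3/150)
      = 3.692 / 3.28867 = 1.1226 = 112.26%

F_rel = 112.3%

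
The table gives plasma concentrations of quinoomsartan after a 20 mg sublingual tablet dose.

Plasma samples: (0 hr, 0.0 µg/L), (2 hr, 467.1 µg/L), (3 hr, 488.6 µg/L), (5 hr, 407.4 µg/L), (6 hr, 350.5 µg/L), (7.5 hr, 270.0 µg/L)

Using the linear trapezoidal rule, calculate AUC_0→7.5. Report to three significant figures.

AUC = 2690 µg/L·hr

Trapezoidal AUC_0→7.5:
  [0→2]: (0.0+467.1)/2 × 2 = 467.1
  [2→3]: (467.1+488.6)/2 × 1 = 477.85
  [3→5]: (488.6+407.4)/2 × 2 = 896.0
  [5→6]: (407.4+350.5)/2 × 1 = 378.95
  [6→7.5]: (350.5+270.0)/2 × 1.5 = 465.375
  Sum = 2685.275 µg/L·hr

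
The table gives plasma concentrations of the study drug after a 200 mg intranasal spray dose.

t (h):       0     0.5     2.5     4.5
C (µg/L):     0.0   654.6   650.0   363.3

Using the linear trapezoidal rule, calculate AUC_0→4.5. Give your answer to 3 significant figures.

Trapezoidal AUC_0→4.5:
  [0→0.5]: (0.0+654.6)/2 × 0.5 = 163.65
  [0.5→2.5]: (654.6+650.0)/2 × 2 = 1304.6
  [2.5→4.5]: (650.0+363.3)/2 × 2 = 1013.3
  Sum = 2481.55 µg/L·h

AUC = 2480 µg/L·h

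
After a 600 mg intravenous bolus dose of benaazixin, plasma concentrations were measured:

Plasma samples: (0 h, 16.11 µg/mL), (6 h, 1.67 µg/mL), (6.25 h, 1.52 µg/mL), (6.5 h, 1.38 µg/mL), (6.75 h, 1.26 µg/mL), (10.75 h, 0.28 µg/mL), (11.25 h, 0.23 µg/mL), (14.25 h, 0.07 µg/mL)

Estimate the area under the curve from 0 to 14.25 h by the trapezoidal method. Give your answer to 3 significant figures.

AUC = 58.1 µg/mL·h

Trapezoidal AUC_0→14.25:
  [0→6]: (16.11+1.67)/2 × 6 = 53.34
  [6→6.25]: (1.67+1.52)/2 × 0.25 = 0.39875
  [6.25→6.5]: (1.52+1.38)/2 × 0.25 = 0.3625
  [6.5→6.75]: (1.38+1.26)/2 × 0.25 = 0.33
  [6.75→10.75]: (1.26+0.28)/2 × 4 = 3.08
  [10.75→11.25]: (0.28+0.23)/2 × 0.5 = 0.1275
  [11.25→14.25]: (0.23+0.07)/2 × 3 = 0.45
  Sum = 58.08875 µg/mL·h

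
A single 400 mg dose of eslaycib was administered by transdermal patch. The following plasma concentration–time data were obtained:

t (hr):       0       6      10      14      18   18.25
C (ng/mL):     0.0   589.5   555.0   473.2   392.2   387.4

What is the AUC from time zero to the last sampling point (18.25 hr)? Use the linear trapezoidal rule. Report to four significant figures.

AUC = 7942 ng/mL·hr

Trapezoidal AUC_0→18.25:
  [0→6]: (0.0+589.5)/2 × 6 = 1768.5
  [6→10]: (589.5+555.0)/2 × 4 = 2289.0
  [10→14]: (555.0+473.2)/2 × 4 = 2056.4
  [14→18]: (473.2+392.2)/2 × 4 = 1730.8
  [18→18.25]: (392.2+387.4)/2 × 0.25 = 97.45
  Sum = 7942.15 ng/mL·hr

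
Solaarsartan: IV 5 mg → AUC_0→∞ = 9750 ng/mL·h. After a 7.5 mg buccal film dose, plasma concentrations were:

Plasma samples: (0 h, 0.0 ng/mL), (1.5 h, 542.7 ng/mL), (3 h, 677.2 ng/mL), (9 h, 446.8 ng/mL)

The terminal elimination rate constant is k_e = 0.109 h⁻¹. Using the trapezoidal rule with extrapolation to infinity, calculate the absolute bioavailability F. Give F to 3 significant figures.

F = 0.601

Trapezoidal AUC_0→9 (buccal film):
  [0→1.5]: (0.0+542.7)/2 × 1.5 = 407.025
  [1.5→3]: (542.7+677.2)/2 × 1.5 = 914.925
  [3→9]: (677.2+446.8)/2 × 6 = 3372.0
  Sum = 4693.95 ng/mL·h
Tail: C_last/k_e = 446.8/0.109 = 4099.083
AUC_0→∞ (buccal film) = 4693.95 + 4099.083 = 8793.033 ng/mL·h
F = (AUC_ev/D_ev)/(AUC_iv/D_iv) = (8793.033/7.5)/(9750/5) = 1172.4044/1950 = 0.6012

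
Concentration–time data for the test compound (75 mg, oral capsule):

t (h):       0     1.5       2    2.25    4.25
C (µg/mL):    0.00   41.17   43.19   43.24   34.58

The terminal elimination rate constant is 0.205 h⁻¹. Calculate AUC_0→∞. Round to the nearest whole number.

Trapezoidal AUC_0→4.25:
  [0→1.5]: (0.00+41.17)/2 × 1.5 = 30.8775
  [1.5→2]: (41.17+43.19)/2 × 0.5 = 21.09
  [2→2.25]: (43.19+43.24)/2 × 0.25 = 10.80375
  [2.25→4.25]: (43.24+34.58)/2 × 2 = 77.82
  Sum = 140.59125 µg/mL·h
Extrapolated tail: C_last / k_e = 34.58 / 0.205 = 168.683
AUC_0→∞ = 140.59125 + 168.683 = 309.27425 µg/mL·h

AUC = 309 µg/mL·h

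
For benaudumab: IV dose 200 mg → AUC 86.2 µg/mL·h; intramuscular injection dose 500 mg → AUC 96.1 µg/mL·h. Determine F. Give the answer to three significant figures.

F = (AUC_ev / D_ev) / (AUC_iv / D_iv)
  = (96.1/500) / (86.2/200)
  = 0.1922 / 0.431 = 0.4459

F = 0.446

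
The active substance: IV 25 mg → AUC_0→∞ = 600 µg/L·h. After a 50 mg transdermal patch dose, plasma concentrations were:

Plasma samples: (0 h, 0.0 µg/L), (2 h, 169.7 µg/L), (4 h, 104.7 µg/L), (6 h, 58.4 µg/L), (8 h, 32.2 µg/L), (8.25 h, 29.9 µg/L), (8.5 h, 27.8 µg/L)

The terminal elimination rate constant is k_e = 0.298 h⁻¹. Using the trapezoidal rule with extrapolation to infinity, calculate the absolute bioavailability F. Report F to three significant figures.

F = 0.672

Trapezoidal AUC_0→8.5 (transdermal patch):
  [0→2]: (0.0+169.7)/2 × 2 = 169.7
  [2→4]: (169.7+104.7)/2 × 2 = 274.4
  [4→6]: (104.7+58.4)/2 × 2 = 163.1
  [6→8]: (58.4+32.2)/2 × 2 = 90.6
  [8→8.25]: (32.2+29.9)/2 × 0.25 = 7.7625
  [8.25→8.5]: (29.9+27.8)/2 × 0.25 = 7.2125
  Sum = 712.775 µg/L·h
Tail: C_last/k_e = 27.8/0.298 = 93.289
AUC_0→∞ (transdermal patch) = 712.775 + 93.289 = 806.064 µg/L·h
F = (AUC_ev/D_ev)/(AUC_iv/D_iv) = (806.064/50)/(600/25) = 16.12128/24 = 0.6717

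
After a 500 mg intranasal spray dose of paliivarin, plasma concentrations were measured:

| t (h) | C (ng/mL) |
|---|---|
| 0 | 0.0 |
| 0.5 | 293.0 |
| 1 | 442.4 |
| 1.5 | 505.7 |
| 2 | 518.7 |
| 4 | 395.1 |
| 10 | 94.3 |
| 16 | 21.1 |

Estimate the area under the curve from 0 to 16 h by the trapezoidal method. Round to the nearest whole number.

Trapezoidal AUC_0→16:
  [0→0.5]: (0.0+293.0)/2 × 0.5 = 73.25
  [0.5→1]: (293.0+442.4)/2 × 0.5 = 183.85
  [1→1.5]: (442.4+505.7)/2 × 0.5 = 237.025
  [1.5→2]: (505.7+518.7)/2 × 0.5 = 256.1
  [2→4]: (518.7+395.1)/2 × 2 = 913.8
  [4→10]: (395.1+94.3)/2 × 6 = 1468.2
  [10→16]: (94.3+21.1)/2 × 6 = 346.2
  Sum = 3478.425 ng/mL·h

AUC = 3478 ng/mL·h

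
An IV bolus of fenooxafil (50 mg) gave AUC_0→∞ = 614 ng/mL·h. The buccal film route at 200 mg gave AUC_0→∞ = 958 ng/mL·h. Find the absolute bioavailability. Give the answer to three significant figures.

F = (AUC_ev / D_ev) / (AUC_iv / D_iv)
  = (958/200) / (614/50)
  = 4.79 / 12.28 = 0.3901

F = 0.390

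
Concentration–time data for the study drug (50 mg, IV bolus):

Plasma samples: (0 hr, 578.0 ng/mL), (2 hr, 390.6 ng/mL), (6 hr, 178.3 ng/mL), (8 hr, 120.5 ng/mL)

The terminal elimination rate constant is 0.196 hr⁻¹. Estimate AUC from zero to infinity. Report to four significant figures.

AUC = 3020 ng/mL·hr

Trapezoidal AUC_0→8:
  [0→2]: (578.0+390.6)/2 × 2 = 968.6
  [2→6]: (390.6+178.3)/2 × 4 = 1137.8
  [6→8]: (178.3+120.5)/2 × 2 = 298.8
  Sum = 2405.2 ng/mL·hr
Extrapolated tail: C_last / k_e = 120.5 / 0.196 = 614.796
AUC_0→∞ = 2405.2 + 614.796 = 3019.996 ng/mL·hr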